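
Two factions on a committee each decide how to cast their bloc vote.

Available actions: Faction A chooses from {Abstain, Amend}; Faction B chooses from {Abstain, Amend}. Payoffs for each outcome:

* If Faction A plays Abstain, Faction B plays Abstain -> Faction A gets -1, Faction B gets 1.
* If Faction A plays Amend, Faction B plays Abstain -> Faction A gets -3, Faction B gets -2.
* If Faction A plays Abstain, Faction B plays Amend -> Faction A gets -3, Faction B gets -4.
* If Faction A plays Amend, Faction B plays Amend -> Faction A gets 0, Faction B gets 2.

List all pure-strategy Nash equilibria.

(Abstain, Abstain): Faction A gets -1, best alternative -3; Faction B gets 1, best alternative -4. No profitable deviation — NE.
(Abstain, Amend): Faction A can switch to Amend (-3 → 0). Not NE.
(Amend, Abstain): Faction A can switch to Abstain (-3 → -1). Not NE.
(Amend, Amend): Faction A gets 0, best alternative -3; Faction B gets 2, best alternative -2. No profitable deviation — NE.

Pure-strategy Nash equilibria: (Abstain, Abstain), (Amend, Amend)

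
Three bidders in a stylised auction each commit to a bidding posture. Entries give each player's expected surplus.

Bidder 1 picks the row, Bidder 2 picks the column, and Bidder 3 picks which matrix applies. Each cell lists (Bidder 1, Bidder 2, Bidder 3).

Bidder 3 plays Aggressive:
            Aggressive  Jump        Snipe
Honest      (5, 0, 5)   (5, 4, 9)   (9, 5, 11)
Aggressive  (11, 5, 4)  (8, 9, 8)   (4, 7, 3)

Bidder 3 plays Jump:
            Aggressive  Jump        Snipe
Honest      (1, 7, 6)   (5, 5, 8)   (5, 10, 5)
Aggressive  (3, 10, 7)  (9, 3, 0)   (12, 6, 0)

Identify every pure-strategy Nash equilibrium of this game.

(Honest, Aggressive, Aggressive): Bidder 1 can switch to Aggressive (5 → 11). Not NE.
(Honest, Aggressive, Jump): Bidder 1 can switch to Aggressive (1 → 3). Not NE.
(Honest, Jump, Aggressive): Bidder 1 can switch to Aggressive (5 → 8). Not NE.
(Honest, Jump, Jump): Bidder 1 can switch to Aggressive (5 → 9). Not NE.
(Honest, Snipe, Aggressive): Bidder 1 gets 9, best alternative 4; Bidder 2 gets 5, best alternative 4; Bidder 3 gets 11, best alternative 5. No profitable deviation — NE.
(Honest, Snipe, Jump): Bidder 1 can switch to Aggressive (5 → 12). Not NE.
(Aggressive, Aggressive, Aggressive): Bidder 2 can switch to Jump (5 → 9). Not NE.
(Aggressive, Aggressive, Jump): Bidder 1 gets 3, best alternative 1; Bidder 2 gets 10, best alternative 6; Bidder 3 gets 7, best alternative 4. No profitable deviation — NE.
(Aggressive, Jump, Aggressive): Bidder 1 gets 8, best alternative 5; Bidder 2 gets 9, best alternative 7; Bidder 3 gets 8, best alternative 0. No profitable deviation — NE.
(Aggressive, Jump, Jump): Bidder 2 can switch to Aggressive (3 → 10). Not NE.
(Aggressive, Snipe, Aggressive): Bidder 1 can switch to Honest (4 → 9). Not NE.
(The remaining 1 profile has a profitable deviation by the same check.)

Pure-strategy Nash equilibria: (Honest, Snipe, Aggressive) and (Aggressive, Aggressive, Jump) and (Aggressive, Jump, Aggressive)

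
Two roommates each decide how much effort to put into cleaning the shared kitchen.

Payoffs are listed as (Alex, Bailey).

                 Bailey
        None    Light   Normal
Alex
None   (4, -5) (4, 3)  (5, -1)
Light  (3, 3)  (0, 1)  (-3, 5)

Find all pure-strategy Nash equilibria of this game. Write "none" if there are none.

Alex against None: payoffs 4, 3 → best response None.
Alex against Light: payoffs 4, 0 → best response None.
Alex against Normal: payoffs 5, -3 → best response None.
Bailey against None: payoffs -5, 3, -1 → best response Light.
Bailey against Light: payoffs 3, 1, 5 → best response Normal.
Mutual best responses: (None, Light).

The unique pure-strategy Nash equilibrium is (None, Light).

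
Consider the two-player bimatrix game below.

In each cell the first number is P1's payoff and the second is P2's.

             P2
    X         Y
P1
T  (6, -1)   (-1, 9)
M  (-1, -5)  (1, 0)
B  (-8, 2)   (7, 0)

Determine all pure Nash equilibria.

For each player, find the best response to each opponent profile; mutual best responses are the pure NE.
P1 against X: payoffs 6, -1, -8 → best response T.
P1 against Y: payoffs -1, 1, 7 → best response B.
P2 against T: payoffs -1, 9 → best response Y.
P2 against M: payoffs -5, 0 → best response Y.
P2 against B: payoffs 2, 0 → best response X.
No profile is a mutual best response for all players.

none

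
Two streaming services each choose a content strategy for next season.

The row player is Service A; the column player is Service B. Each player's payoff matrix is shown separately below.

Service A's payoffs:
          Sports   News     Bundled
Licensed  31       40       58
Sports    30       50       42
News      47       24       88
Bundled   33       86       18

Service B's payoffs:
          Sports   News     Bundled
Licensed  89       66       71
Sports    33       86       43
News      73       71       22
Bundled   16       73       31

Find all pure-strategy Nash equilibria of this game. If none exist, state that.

(Licensed, Sports): Service A can switch to News (31 → 47). Not NE.
(Licensed, News): Service A can switch to Sports (40 → 50). Not NE.
(Licensed, Bundled): Service A can switch to News (58 → 88). Not NE.
(Sports, Sports): Service A can switch to Licensed (30 → 31). Not NE.
(Sports, News): Service A can switch to Bundled (50 → 86). Not NE.
(Sports, Bundled): Service A can switch to Licensed (42 → 58). Not NE.
(News, Sports): Service A gets 47, best alternative 33; Service B gets 73, best alternative 71. No profitable deviation — NE.
(News, News): Service A can switch to Licensed (24 → 40). Not NE.
(News, Bundled): Service B can switch to Sports (22 → 73). Not NE.
(Bundled, Sports): Service A can switch to News (33 → 47). Not NE.
(Bundled, News): Service A gets 86, best alternative 50; Service B gets 73, best alternative 31. No profitable deviation — NE.
(Bundled, Bundled): Service A can switch to Licensed (18 → 58). Not NE.

The pure Nash equilibria are (News, Sports); (Bundled, News).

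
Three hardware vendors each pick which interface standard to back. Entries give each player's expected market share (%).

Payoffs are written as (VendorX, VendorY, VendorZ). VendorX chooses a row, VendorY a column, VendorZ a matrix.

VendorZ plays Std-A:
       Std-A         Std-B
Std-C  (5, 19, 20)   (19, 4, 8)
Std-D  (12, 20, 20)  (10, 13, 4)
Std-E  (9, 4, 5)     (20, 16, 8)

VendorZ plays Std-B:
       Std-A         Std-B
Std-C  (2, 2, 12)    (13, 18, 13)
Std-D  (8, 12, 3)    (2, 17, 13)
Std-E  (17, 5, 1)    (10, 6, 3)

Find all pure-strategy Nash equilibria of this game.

VendorX against (Std-A, Std-A): payoffs 5, 12, 9 → best response Std-D.
VendorX against (Std-A, Std-B): payoffs 2, 8, 17 → best response Std-E.
VendorX against (Std-B, Std-A): payoffs 19, 10, 20 → best response Std-E.
VendorX against (Std-B, Std-B): payoffs 13, 2, 10 → best response Std-C.
VendorY against (Std-C, Std-A): payoffs 19, 4 → best response Std-A.
VendorY against (Std-C, Std-B): payoffs 2, 18 → best response Std-B.
VendorY against (Std-D, Std-A): payoffs 20, 13 → best response Std-A.
VendorY against (Std-D, Std-B): payoffs 12, 17 → best response Std-B.
VendorY against (Std-E, Std-A): payoffs 4, 16 → best response Std-B.
VendorY against (Std-E, Std-B): payoffs 5, 6 → best response Std-B.
VendorZ against (Std-C, Std-A): payoffs 20, 12 → best response Std-A.
VendorZ against (Std-C, Std-B): payoffs 8, 13 → best response Std-B.
VendorZ against (Std-D, Std-A): payoffs 20, 3 → best response Std-A.
VendorZ against (Std-D, Std-B): payoffs 4, 13 → best response Std-B.
VendorZ against (Std-E, Std-A): payoffs 5, 1 → best response Std-A.
VendorZ against (Std-E, Std-B): payoffs 8, 3 → best response Std-A.
Mutual best responses: (Std-C, Std-B, Std-B); (Std-D, Std-A, Std-A); (Std-E, Std-B, Std-A).

(Std-C, Std-B, Std-B), (Std-D, Std-A, Std-A), (Std-E, Std-B, Std-A)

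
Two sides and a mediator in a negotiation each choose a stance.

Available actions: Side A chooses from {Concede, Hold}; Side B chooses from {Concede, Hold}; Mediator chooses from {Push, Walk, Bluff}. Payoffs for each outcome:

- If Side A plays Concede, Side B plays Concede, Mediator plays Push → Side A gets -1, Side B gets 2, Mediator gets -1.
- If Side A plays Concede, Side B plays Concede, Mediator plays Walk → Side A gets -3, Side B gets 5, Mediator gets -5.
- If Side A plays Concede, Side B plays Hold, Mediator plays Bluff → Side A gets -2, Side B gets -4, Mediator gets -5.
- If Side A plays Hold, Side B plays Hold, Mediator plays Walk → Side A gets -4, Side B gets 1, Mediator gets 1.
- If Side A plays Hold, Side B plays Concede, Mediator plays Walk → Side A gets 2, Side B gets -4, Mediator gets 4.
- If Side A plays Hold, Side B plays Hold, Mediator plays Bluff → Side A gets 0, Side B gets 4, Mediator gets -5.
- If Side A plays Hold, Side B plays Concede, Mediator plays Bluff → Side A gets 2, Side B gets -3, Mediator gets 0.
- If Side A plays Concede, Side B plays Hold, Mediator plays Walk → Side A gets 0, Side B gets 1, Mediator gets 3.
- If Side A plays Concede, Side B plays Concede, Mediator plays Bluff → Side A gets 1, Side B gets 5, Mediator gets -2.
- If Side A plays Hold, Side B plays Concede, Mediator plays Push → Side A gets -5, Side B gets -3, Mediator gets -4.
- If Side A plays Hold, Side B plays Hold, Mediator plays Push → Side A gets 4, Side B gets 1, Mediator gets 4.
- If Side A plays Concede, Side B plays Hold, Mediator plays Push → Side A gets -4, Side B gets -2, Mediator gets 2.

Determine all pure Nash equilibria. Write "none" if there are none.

(Concede, Concede, Push): Side A gets -1, best alternative -5; Side B gets 2, best alternative -2; Mediator gets -1, best alternative -2. No profitable deviation — NE.
(Concede, Concede, Walk): Side A can switch to Hold (-3 → 2). Not NE.
(Concede, Concede, Bluff): Side A can switch to Hold (1 → 2). Not NE.
(Concede, Hold, Push): Side A can switch to Hold (-4 → 4). Not NE.
(Concede, Hold, Walk): Side B can switch to Concede (1 → 5). Not NE.
(Concede, Hold, Bluff): Side A can switch to Hold (-2 → 0). Not NE.
(Hold, Concede, Push): Side A can switch to Concede (-5 → -1). Not NE.
(Hold, Concede, Walk): Side B can switch to Hold (-4 → 1). Not NE.
(Hold, Concede, Bluff): Side B can switch to Hold (-3 → 4). Not NE.
(Hold, Hold, Push): Side A gets 4, best alternative -4; Side B gets 1, best alternative -3; Mediator gets 4, best alternative 1. No profitable deviation — NE.
(Hold, Hold, Walk): Side A can switch to Concede (-4 → 0). Not NE.
(Hold, Hold, Bluff): Mediator can switch to Push (-5 → 4). Not NE.

Pure-strategy Nash equilibria: (Concede, Concede, Push); (Hold, Hold, Push)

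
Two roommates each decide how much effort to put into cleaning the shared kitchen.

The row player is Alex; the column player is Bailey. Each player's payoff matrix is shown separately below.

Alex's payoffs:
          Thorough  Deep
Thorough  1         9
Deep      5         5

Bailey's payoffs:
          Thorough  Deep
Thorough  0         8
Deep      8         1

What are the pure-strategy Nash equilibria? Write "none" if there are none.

Alex against Thorough: payoffs 1, 5 → best response Deep.
Alex against Deep: payoffs 9, 5 → best response Thorough.
Bailey against Thorough: payoffs 0, 8 → best response Deep.
Bailey against Deep: payoffs 8, 1 → best response Thorough.
Mutual best responses: (Thorough, Deep); (Deep, Thorough).

(Thorough, Deep), (Deep, Thorough)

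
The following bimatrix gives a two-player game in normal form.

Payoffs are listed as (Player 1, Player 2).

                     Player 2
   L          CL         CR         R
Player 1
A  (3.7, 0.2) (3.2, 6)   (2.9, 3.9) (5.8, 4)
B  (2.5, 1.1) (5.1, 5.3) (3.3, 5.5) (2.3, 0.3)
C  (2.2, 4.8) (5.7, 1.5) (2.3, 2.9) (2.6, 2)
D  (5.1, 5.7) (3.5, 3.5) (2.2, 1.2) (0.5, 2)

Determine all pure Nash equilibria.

The pure Nash equilibria are (B, CR) and (D, L).

Check each profile: it is a Nash equilibrium iff no player can strictly gain by switching unilaterally.
(A, L): Player 1 can switch to D (3.7 → 5.1). Not NE.
(A, CL): Player 1 can switch to B (3.2 → 5.1). Not NE.
(A, CR): Player 1 can switch to B (2.9 → 3.3). Not NE.
(A, R): Player 2 can switch to CL (4 → 6). Not NE.
(B, L): Player 1 can switch to A (2.5 → 3.7). Not NE.
(B, CL): Player 1 can switch to C (5.1 → 5.7). Not NE.
(B, CR): Player 1 gets 3.3, best alternative 2.9; Player 2 gets 5.5, best alternative 5.3. No profitable deviation — NE.
(B, R): Player 1 can switch to A (2.3 → 5.8). Not NE.
(C, L): Player 1 can switch to A (2.2 → 3.7). Not NE.
(D, L): Player 1 gets 5.1, best alternative 3.7; Player 2 gets 5.7, best alternative 3.5. No profitable deviation — NE.
(The remaining 6 profiles each have a profitable deviation by the same check.)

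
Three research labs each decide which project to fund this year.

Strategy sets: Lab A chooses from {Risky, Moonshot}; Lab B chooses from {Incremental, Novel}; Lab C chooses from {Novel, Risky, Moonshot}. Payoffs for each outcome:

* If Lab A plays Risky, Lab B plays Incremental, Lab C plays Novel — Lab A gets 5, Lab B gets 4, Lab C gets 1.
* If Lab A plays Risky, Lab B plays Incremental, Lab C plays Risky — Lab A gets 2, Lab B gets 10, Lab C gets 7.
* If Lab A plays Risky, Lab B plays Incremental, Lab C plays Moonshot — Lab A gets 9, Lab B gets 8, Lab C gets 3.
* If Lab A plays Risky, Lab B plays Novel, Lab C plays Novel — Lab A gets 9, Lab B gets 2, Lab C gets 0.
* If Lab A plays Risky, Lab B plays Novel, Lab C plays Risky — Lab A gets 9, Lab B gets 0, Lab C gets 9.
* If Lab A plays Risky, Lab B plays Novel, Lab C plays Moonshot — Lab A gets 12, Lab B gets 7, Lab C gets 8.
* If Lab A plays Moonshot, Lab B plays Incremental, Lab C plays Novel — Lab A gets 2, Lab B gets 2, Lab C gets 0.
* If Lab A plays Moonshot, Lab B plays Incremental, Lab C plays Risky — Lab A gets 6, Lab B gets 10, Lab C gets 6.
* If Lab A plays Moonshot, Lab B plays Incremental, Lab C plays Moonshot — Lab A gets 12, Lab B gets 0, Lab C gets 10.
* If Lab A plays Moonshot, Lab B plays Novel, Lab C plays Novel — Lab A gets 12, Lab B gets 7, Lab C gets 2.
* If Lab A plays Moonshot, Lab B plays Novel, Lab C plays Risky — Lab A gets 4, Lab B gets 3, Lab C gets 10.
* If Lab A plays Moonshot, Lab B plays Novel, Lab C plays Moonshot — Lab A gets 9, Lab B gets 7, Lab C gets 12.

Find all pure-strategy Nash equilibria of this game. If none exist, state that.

(Risky, Incremental, Novel): Lab C can switch to Risky (1 → 7). Not NE.
(Risky, Incremental, Risky): Lab A can switch to Moonshot (2 → 6). Not NE.
(Risky, Incremental, Moonshot): Lab A can switch to Moonshot (9 → 12). Not NE.
(Risky, Novel, Novel): Lab A can switch to Moonshot (9 → 12). Not NE.
(Risky, Novel, Risky): Lab B can switch to Incremental (0 → 10). Not NE.
(Risky, Novel, Moonshot): Lab B can switch to Incremental (7 → 8). Not NE.
(Moonshot, Incremental, Novel): Lab A can switch to Risky (2 → 5). Not NE.
(Moonshot, Incremental, Risky): Lab C can switch to Moonshot (6 → 10). Not NE.
(The remaining 4 profiles each have a profitable deviation by the same check.)

none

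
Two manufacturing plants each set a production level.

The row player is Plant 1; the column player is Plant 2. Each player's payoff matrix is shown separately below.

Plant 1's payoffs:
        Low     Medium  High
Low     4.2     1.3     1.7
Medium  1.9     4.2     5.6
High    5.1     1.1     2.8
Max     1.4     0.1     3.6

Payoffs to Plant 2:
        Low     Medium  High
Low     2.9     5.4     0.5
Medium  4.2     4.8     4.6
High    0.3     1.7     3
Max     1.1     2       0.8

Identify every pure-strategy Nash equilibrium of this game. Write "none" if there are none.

Plant 1 against Low: payoffs 4.2, 1.9, 5.1, 1.4 → best response High.
Plant 1 against Medium: payoffs 1.3, 4.2, 1.1, 0.1 → best response Medium.
Plant 1 against High: payoffs 1.7, 5.6, 2.8, 3.6 → best response Medium.
Plant 2 against Low: payoffs 2.9, 5.4, 0.5 → best response Medium.
Plant 2 against Medium: payoffs 4.2, 4.8, 4.6 → best response Medium.
Plant 2 against High: payoffs 0.3, 1.7, 3 → best response High.
Plant 2 against Max: payoffs 1.1, 2, 0.8 → best response Medium.
Mutual best responses: (Medium, Medium).

(Medium, Medium)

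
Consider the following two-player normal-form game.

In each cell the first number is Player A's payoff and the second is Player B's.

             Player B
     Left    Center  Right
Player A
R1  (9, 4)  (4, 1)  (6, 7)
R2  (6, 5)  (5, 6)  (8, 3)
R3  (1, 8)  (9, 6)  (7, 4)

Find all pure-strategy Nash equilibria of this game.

For each player, find the best response to each opponent profile; mutual best responses are the pure NE.
Player A against Left: payoffs 9, 6, 1 → best response R1.
Player A against Center: payoffs 4, 5, 9 → best response R3.
Player A against Right: payoffs 6, 8, 7 → best response R2.
Player B against R1: payoffs 4, 1, 7 → best response Right.
Player B against R2: payoffs 5, 6, 3 → best response Center.
Player B against R3: payoffs 8, 6, 4 → best response Left.
No profile is a mutual best response for all players.

No pure-strategy Nash equilibrium.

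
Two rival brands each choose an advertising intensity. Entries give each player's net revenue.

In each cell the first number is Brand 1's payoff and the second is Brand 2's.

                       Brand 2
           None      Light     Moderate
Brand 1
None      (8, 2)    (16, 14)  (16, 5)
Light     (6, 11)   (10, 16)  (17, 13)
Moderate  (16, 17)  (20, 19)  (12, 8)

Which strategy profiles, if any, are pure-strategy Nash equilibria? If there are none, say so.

The unique pure-strategy Nash equilibrium is (Moderate, Light).

(None, None): Brand 1 can switch to Moderate (8 → 16). Not NE.
(None, Light): Brand 1 can switch to Moderate (16 → 20). Not NE.
(None, Moderate): Brand 1 can switch to Light (16 → 17). Not NE.
(Light, None): Brand 1 can switch to None (6 → 8). Not NE.
(Light, Light): Brand 1 can switch to None (10 → 16). Not NE.
(Light, Moderate): Brand 2 can switch to Light (13 → 16). Not NE.
(Moderate, None): Brand 2 can switch to Light (17 → 19). Not NE.
(Moderate, Light): Brand 1 gets 20, best alternative 16; Brand 2 gets 19, best alternative 17. No profitable deviation — NE.
(Moderate, Moderate): Brand 1 can switch to None (12 → 16). Not NE.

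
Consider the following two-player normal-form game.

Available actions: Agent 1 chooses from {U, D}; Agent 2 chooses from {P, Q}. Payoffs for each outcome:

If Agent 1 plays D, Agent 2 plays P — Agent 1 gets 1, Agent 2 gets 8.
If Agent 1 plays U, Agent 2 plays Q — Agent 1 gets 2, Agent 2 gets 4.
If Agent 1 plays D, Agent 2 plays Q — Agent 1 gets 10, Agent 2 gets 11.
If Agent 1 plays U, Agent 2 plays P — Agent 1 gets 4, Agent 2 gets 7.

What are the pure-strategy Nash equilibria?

For each player, find the best response to each opponent profile; mutual best responses are the pure NE.
Agent 1 against P: payoffs 4, 1 → best response U.
Agent 1 against Q: payoffs 2, 10 → best response D.
Agent 2 against U: payoffs 7, 4 → best response P.
Agent 2 against D: payoffs 8, 11 → best response Q.
Mutual best responses: (U, P); (D, Q).

Pure-strategy Nash equilibria: (U, P), (D, Q)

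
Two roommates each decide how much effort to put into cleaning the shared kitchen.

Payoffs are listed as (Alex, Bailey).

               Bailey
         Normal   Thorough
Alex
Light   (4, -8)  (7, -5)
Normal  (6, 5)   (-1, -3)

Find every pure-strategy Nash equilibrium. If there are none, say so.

Pure-strategy Nash equilibria: (Light, Thorough), (Normal, Normal)

Alex against Normal: payoffs 4, 6 → best response Normal.
Alex against Thorough: payoffs 7, -1 → best response Light.
Bailey against Light: payoffs -8, -5 → best response Thorough.
Bailey against Normal: payoffs 5, -3 → best response Normal.
Mutual best responses: (Light, Thorough); (Normal, Normal).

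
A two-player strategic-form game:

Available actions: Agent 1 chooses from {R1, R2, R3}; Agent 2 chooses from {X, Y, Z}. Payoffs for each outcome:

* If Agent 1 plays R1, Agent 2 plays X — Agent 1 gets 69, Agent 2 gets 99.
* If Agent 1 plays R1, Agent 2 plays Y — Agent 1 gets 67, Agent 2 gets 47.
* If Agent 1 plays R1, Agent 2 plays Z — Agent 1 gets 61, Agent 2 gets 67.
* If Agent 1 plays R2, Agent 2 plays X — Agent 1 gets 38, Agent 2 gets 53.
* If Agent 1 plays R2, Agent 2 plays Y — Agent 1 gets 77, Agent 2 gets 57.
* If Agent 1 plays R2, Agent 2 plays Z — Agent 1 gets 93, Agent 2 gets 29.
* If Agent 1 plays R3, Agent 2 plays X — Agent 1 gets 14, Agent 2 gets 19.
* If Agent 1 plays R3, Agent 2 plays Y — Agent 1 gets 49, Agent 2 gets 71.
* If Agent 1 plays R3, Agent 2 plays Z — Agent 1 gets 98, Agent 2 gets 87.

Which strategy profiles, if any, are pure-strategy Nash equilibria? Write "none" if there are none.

Pure-strategy Nash equilibria: (R1, X); (R2, Y); (R3, Z)

(R1, X): Agent 1 gets 69, best alternative 38; Agent 2 gets 99, best alternative 67. No profitable deviation — NE.
(R1, Y): Agent 1 can switch to R2 (67 → 77). Not NE.
(R1, Z): Agent 1 can switch to R2 (61 → 93). Not NE.
(R2, X): Agent 1 can switch to R1 (38 → 69). Not NE.
(R2, Y): Agent 1 gets 77, best alternative 67; Agent 2 gets 57, best alternative 53. No profitable deviation — NE.
(R2, Z): Agent 1 can switch to R3 (93 → 98). Not NE.
(R3, X): Agent 1 can switch to R1 (14 → 69). Not NE.
(R3, Y): Agent 1 can switch to R1 (49 → 67). Not NE.
(R3, Z): Agent 1 gets 98, best alternative 93; Agent 2 gets 87, best alternative 71. No profitable deviation — NE.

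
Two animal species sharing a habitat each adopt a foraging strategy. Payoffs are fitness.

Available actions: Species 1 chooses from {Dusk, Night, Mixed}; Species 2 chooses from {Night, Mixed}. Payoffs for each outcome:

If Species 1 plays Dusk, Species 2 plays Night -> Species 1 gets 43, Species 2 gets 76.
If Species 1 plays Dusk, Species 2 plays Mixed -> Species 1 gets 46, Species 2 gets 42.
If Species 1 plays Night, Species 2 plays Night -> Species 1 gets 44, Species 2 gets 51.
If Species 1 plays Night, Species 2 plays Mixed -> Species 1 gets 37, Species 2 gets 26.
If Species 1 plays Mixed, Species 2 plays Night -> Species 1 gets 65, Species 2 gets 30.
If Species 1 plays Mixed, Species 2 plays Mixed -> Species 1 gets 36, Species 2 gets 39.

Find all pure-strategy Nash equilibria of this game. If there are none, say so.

This game has no pure Nash equilibrium.

Species 1 against Night: payoffs 43, 44, 65 → best response Mixed.
Species 1 against Mixed: payoffs 46, 37, 36 → best response Dusk.
Species 2 against Dusk: payoffs 76, 42 → best response Night.
Species 2 against Night: payoffs 51, 26 → best response Night.
Species 2 against Mixed: payoffs 30, 39 → best response Mixed.
No profile is a mutual best response for all players.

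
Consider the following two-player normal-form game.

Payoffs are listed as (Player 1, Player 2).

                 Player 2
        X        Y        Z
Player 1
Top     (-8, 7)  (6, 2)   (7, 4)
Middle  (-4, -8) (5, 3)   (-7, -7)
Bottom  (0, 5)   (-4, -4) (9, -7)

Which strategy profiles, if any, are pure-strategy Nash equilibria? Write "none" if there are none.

(Top, X): Player 1 can switch to Middle (-8 → -4). Not NE.
(Top, Y): Player 2 can switch to X (2 → 7). Not NE.
(Top, Z): Player 1 can switch to Bottom (7 → 9). Not NE.
(Middle, X): Player 1 can switch to Bottom (-4 → 0). Not NE.
(Middle, Y): Player 1 can switch to Top (5 → 6). Not NE.
(Middle, Z): Player 1 can switch to Top (-7 → 7). Not NE.
(Bottom, X): Player 1 gets 0, best alternative -4; Player 2 gets 5, best alternative -4. No profitable deviation — NE.
(The remaining 2 profiles each have a profitable deviation by the same check.)

(Bottom, X)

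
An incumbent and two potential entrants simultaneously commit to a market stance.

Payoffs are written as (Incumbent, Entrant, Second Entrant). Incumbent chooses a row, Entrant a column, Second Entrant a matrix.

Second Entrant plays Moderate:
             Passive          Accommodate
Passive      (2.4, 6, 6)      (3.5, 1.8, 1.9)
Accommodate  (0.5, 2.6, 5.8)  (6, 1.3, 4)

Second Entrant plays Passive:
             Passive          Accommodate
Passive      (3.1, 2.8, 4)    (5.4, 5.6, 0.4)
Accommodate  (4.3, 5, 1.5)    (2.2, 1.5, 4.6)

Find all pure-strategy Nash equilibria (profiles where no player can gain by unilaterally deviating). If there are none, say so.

(Passive, Passive, Moderate): Incumbent gets 2.4, best alternative 0.5; Entrant gets 6, best alternative 1.8; Second Entrant gets 6, best alternative 4. No profitable deviation — NE.
(Passive, Passive, Passive): Incumbent can switch to Accommodate (3.1 → 4.3). Not NE.
(Passive, Accommodate, Moderate): Incumbent can switch to Accommodate (3.5 → 6). Not NE.
(Passive, Accommodate, Passive): Second Entrant can switch to Moderate (0.4 → 1.9). Not NE.
(Accommodate, Passive, Moderate): Incumbent can switch to Passive (0.5 → 2.4). Not NE.
(Accommodate, Passive, Passive): Second Entrant can switch to Moderate (1.5 → 5.8). Not NE.
(Accommodate, Accommodate, Moderate): Entrant can switch to Passive (1.3 → 2.6). Not NE.
(Accommodate, Accommodate, Passive): Incumbent can switch to Passive (2.2 → 5.4). Not NE.

Pure NE: (Passive, Passive, Moderate)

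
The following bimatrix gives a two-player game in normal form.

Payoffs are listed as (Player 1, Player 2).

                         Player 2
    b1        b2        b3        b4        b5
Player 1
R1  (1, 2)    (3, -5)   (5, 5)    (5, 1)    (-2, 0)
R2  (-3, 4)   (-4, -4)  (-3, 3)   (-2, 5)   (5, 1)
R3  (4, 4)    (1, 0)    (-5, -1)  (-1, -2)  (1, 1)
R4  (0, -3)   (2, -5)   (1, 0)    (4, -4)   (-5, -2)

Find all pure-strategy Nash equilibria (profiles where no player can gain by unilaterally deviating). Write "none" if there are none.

(R1, b1): Player 1 can switch to R3 (1 → 4). Not NE.
(R1, b2): Player 2 can switch to b1 (-5 → 2). Not NE.
(R1, b3): Player 1 gets 5, best alternative 1; Player 2 gets 5, best alternative 2. No profitable deviation — NE.
(R1, b4): Player 2 can switch to b1 (1 → 2). Not NE.
(R1, b5): Player 1 can switch to R2 (-2 → 5). Not NE.
(R2, b1): Player 1 can switch to R1 (-3 → 1). Not NE.
(R2, b2): Player 1 can switch to R1 (-4 → 3). Not NE.
(R2, b3): Player 1 can switch to R1 (-3 → 5). Not NE.
(R2, b4): Player 1 can switch to R1 (-2 → 5). Not NE.
(R2, b5): Player 2 can switch to b1 (1 → 4). Not NE.
(R3, b1): Player 1 gets 4, best alternative 1; Player 2 gets 4, best alternative 1. No profitable deviation — NE.
(R3, b2): Player 1 can switch to R1 (1 → 3). Not NE.
(R3, b3): Player 1 can switch to R1 (-5 → 5). Not NE.
(R3, b4): Player 1 can switch to R1 (-1 → 5). Not NE.
(The remaining 6 profiles each have a profitable deviation by the same check.)

Pure-strategy Nash equilibria: (R1, b3), (R3, b1)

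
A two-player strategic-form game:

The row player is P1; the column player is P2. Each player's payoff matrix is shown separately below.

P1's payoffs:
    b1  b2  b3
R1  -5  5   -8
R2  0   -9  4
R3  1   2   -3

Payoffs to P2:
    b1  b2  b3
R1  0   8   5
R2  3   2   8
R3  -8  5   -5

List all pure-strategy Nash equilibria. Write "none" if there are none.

(R1, b2); (R2, b3)

(R1, b1): P1 can switch to R2 (-5 → 0). Not NE.
(R1, b2): P1 gets 5, best alternative 2; P2 gets 8, best alternative 5. No profitable deviation — NE.
(R1, b3): P1 can switch to R2 (-8 → 4). Not NE.
(R2, b1): P1 can switch to R3 (0 → 1). Not NE.
(R2, b2): P1 can switch to R1 (-9 → 5). Not NE.
(R2, b3): P1 gets 4, best alternative -3; P2 gets 8, best alternative 3. No profitable deviation — NE.
(R3, b1): P2 can switch to b2 (-8 → 5). Not NE.
(R3, b2): P1 can switch to R1 (2 → 5). Not NE.
(R3, b3): P1 can switch to R2 (-3 → 4). Not NE.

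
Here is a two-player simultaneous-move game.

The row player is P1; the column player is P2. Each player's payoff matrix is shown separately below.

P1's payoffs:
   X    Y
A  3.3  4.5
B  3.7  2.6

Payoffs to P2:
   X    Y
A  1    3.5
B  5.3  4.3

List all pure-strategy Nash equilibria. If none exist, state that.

(A, X): P1 can switch to B (3.3 → 3.7). Not NE.
(A, Y): P1 gets 4.5, best alternative 2.6; P2 gets 3.5, best alternative 1. No profitable deviation — NE.
(B, X): P1 gets 3.7, best alternative 3.3; P2 gets 5.3, best alternative 4.3. No profitable deviation — NE.
(B, Y): P1 can switch to A (2.6 → 4.5). Not NE.

The pure Nash equilibria are (A, Y), (B, X).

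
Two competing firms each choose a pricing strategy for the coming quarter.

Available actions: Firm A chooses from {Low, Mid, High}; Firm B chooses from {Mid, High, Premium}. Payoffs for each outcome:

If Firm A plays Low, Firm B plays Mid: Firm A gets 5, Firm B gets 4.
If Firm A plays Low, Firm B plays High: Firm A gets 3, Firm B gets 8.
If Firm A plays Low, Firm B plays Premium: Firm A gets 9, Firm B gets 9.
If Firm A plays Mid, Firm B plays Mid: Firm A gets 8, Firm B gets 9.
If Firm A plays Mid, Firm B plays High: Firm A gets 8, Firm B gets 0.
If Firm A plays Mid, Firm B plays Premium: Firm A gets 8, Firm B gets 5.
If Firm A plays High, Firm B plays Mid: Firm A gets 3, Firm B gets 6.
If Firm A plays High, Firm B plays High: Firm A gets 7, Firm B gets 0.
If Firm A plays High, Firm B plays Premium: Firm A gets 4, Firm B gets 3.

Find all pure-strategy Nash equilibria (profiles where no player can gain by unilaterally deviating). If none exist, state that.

(Low, Premium); (Mid, Mid)

For each strategy profile, look for a profitable unilateral deviation.
(Low, Mid): Firm A can switch to Mid (5 → 8). Not NE.
(Low, High): Firm A can switch to Mid (3 → 8). Not NE.
(Low, Premium): Firm A gets 9, best alternative 8; Firm B gets 9, best alternative 8. No profitable deviation — NE.
(Mid, Mid): Firm A gets 8, best alternative 5; Firm B gets 9, best alternative 5. No profitable deviation — NE.
(Mid, High): Firm B can switch to Mid (0 → 9). Not NE.
(Mid, Premium): Firm A can switch to Low (8 → 9). Not NE.
(High, Mid): Firm A can switch to Low (3 → 5). Not NE.
(High, High): Firm A can switch to Mid (7 → 8). Not NE.
(High, Premium): Firm A can switch to Low (4 → 9). Not NE.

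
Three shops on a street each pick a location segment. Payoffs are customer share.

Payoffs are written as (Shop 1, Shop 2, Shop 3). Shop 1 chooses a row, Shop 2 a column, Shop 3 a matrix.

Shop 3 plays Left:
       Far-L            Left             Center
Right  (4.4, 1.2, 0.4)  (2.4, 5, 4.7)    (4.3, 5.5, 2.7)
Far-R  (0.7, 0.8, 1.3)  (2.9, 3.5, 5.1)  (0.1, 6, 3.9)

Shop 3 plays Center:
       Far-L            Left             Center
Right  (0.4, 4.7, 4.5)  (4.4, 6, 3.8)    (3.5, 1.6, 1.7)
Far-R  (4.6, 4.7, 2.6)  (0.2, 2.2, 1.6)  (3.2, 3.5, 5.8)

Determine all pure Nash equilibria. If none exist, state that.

(Right, Center, Left), (Far-R, Far-L, Center)

(Right, Far-L, Left): Shop 2 can switch to Left (1.2 → 5). Not NE.
(Right, Far-L, Center): Shop 1 can switch to Far-R (0.4 → 4.6). Not NE.
(Right, Left, Left): Shop 1 can switch to Far-R (2.4 → 2.9). Not NE.
(Right, Left, Center): Shop 3 can switch to Left (3.8 → 4.7). Not NE.
(Right, Center, Left): Shop 1 gets 4.3, best alternative 0.1; Shop 2 gets 5.5, best alternative 5; Shop 3 gets 2.7, best alternative 1.7. No profitable deviation — NE.
(Right, Center, Center): Shop 2 can switch to Far-L (1.6 → 4.7). Not NE.
(Far-R, Far-L, Left): Shop 1 can switch to Right (0.7 → 4.4). Not NE.
(Far-R, Far-L, Center): Shop 1 gets 4.6, best alternative 0.4; Shop 2 gets 4.7, best alternative 3.5; Shop 3 gets 2.6, best alternative 1.3. No profitable deviation — NE.
(Far-R, Left, Left): Shop 2 can switch to Center (3.5 → 6). Not NE.
(Far-R, Left, Center): Shop 1 can switch to Right (0.2 → 4.4). Not NE.
(Far-R, Center, Left): Shop 1 can switch to Right (0.1 → 4.3). Not NE.
(Far-R, Center, Center): Shop 1 can switch to Right (3.2 → 3.5). Not NE.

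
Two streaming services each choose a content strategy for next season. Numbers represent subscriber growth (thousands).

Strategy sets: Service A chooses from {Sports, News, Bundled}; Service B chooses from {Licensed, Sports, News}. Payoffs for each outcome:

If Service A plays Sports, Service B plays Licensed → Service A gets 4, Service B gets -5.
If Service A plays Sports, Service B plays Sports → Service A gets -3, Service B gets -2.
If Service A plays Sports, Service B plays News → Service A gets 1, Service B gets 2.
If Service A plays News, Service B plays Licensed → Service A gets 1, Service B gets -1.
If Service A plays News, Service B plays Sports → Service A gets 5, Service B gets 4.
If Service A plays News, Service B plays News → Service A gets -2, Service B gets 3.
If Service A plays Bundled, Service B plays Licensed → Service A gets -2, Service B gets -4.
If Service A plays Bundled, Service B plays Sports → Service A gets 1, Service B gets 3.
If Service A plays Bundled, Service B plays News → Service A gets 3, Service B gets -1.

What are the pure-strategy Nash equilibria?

For each strategy profile, look for a profitable unilateral deviation.
(Sports, Licensed): Service B can switch to Sports (-5 → -2). Not NE.
(Sports, Sports): Service A can switch to News (-3 → 5). Not NE.
(Sports, News): Service A can switch to Bundled (1 → 3). Not NE.
(News, Licensed): Service A can switch to Sports (1 → 4). Not NE.
(News, Sports): Service A gets 5, best alternative 1; Service B gets 4, best alternative 3. No profitable deviation — NE.
(News, News): Service A can switch to Sports (-2 → 1). Not NE.
(Bundled, Licensed): Service A can switch to Sports (-2 → 4). Not NE.
(Bundled, Sports): Service A can switch to News (1 → 5). Not NE.
(Bundled, News): Service B can switch to Sports (-1 → 3). Not NE.

(News, Sports)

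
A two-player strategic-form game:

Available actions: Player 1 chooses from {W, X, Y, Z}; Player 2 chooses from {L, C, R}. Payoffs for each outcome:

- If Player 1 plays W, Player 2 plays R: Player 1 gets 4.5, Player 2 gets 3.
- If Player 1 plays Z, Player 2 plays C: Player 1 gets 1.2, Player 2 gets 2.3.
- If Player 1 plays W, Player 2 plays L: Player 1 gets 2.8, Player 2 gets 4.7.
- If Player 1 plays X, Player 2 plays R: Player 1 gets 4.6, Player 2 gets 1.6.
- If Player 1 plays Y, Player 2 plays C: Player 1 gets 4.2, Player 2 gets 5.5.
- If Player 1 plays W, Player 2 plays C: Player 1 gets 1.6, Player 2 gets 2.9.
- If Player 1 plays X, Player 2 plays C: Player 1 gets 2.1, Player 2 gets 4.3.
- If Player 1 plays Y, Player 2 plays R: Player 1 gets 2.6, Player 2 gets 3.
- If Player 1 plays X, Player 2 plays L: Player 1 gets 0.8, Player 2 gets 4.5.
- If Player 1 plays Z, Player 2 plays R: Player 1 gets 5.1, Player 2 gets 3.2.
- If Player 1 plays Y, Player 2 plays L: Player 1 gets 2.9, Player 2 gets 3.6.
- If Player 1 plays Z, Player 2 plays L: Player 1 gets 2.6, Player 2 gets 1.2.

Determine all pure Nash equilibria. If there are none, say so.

Player 1 against L: payoffs 2.8, 0.8, 2.9, 2.6 → best response Y.
Player 1 against C: payoffs 1.6, 2.1, 4.2, 1.2 → best response Y.
Player 1 against R: payoffs 4.5, 4.6, 2.6, 5.1 → best response Z.
Player 2 against W: payoffs 4.7, 2.9, 3 → best response L.
Player 2 against X: payoffs 4.5, 4.3, 1.6 → best response L.
Player 2 against Y: payoffs 3.6, 5.5, 3 → best response C.
Player 2 against Z: payoffs 1.2, 2.3, 3.2 → best response R.
Mutual best responses: (Y, C); (Z, R).

Pure-strategy Nash equilibria: (Y, C), (Z, R)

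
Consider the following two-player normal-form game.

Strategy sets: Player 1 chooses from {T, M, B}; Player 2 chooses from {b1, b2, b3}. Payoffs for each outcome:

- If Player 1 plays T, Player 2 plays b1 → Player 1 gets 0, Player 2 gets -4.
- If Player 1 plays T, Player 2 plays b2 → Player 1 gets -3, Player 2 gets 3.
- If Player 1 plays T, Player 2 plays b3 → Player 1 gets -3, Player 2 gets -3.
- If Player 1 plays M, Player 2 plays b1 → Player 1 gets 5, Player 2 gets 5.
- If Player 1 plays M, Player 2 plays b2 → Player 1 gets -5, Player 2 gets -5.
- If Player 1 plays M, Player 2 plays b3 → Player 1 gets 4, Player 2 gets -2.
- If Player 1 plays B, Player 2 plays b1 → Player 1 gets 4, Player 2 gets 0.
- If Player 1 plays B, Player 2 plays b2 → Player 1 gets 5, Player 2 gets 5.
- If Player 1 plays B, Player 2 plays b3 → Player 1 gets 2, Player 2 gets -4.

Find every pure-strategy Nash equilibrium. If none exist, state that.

For each strategy profile, look for a profitable unilateral deviation.
(T, b1): Player 1 can switch to M (0 → 5). Not NE.
(T, b2): Player 1 can switch to B (-3 → 5). Not NE.
(T, b3): Player 1 can switch to M (-3 → 4). Not NE.
(M, b1): Player 1 gets 5, best alternative 4; Player 2 gets 5, best alternative -2. No profitable deviation — NE.
(M, b2): Player 1 can switch to T (-5 → -3). Not NE.
(M, b3): Player 2 can switch to b1 (-2 → 5). Not NE.
(B, b1): Player 1 can switch to M (4 → 5). Not NE.
(B, b2): Player 1 gets 5, best alternative -3; Player 2 gets 5, best alternative 0. No profitable deviation — NE.
(B, b3): Player 1 can switch to M (2 → 4). Not NE.

Pure-strategy Nash equilibria: (M, b1) and (B, b2)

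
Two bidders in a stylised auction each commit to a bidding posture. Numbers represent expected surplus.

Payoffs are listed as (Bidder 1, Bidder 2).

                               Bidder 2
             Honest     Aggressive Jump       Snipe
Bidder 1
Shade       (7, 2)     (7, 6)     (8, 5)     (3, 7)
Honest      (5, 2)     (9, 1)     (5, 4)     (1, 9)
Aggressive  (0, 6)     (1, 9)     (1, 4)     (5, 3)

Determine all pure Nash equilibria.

No pure-strategy Nash equilibrium.

(Shade, Honest): Bidder 2 can switch to Aggressive (2 → 6). Not NE.
(Shade, Aggressive): Bidder 1 can switch to Honest (7 → 9). Not NE.
(Shade, Jump): Bidder 2 can switch to Aggressive (5 → 6). Not NE.
(Shade, Snipe): Bidder 1 can switch to Aggressive (3 → 5). Not NE.
(Honest, Honest): Bidder 1 can switch to Shade (5 → 7). Not NE.
(Honest, Aggressive): Bidder 2 can switch to Honest (1 → 2). Not NE.
(Honest, Jump): Bidder 1 can switch to Shade (5 → 8). Not NE.
(Honest, Snipe): Bidder 1 can switch to Shade (1 → 3). Not NE.
(Aggressive, Honest): Bidder 1 can switch to Shade (0 → 7). Not NE.
(Aggressive, Aggressive): Bidder 1 can switch to Shade (1 → 7). Not NE.
(Aggressive, Jump): Bidder 1 can switch to Shade (1 → 8). Not NE.
(Aggressive, Snipe): Bidder 2 can switch to Honest (3 → 6). Not NE.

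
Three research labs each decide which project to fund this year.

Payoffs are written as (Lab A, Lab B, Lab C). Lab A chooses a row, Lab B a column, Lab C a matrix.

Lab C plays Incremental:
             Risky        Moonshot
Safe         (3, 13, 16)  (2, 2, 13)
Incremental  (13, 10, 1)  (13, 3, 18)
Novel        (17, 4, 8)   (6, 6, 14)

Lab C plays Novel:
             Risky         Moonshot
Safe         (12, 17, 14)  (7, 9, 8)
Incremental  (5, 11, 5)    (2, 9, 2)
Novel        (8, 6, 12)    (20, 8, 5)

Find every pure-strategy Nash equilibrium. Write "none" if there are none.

Lab A against (Risky, Incremental): payoffs 3, 13, 17 → best response Novel.
Lab A against (Risky, Novel): payoffs 12, 5, 8 → best response Safe.
Lab A against (Moonshot, Incremental): payoffs 2, 13, 6 → best response Incremental.
Lab A against (Moonshot, Novel): payoffs 7, 2, 20 → best response Novel.
Lab B against (Safe, Incremental): payoffs 13, 2 → best response Risky.
Lab B against (Safe, Novel): payoffs 17, 9 → best response Risky.
Lab B against (Incremental, Incremental): payoffs 10, 3 → best response Risky.
Lab B against (Incremental, Novel): payoffs 11, 9 → best response Risky.
Lab B against (Novel, Incremental): payoffs 4, 6 → best response Moonshot.
Lab B against (Novel, Novel): payoffs 6, 8 → best response Moonshot.
Lab C against (Safe, Risky): payoffs 16, 14 → best response Incremental.
Lab C against (Safe, Moonshot): payoffs 13, 8 → best response Incremental.
Lab C against (Incremental, Risky): payoffs 1, 5 → best response Novel.
Lab C against (Incremental, Moonshot): payoffs 18, 2 → best response Incremental.
Lab C against (Novel, Risky): payoffs 8, 12 → best response Novel.
Lab C against (Novel, Moonshot): payoffs 14, 5 → best response Incremental.
No profile is a mutual best response for all players.

There is no pure-strategy Nash equilibrium.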